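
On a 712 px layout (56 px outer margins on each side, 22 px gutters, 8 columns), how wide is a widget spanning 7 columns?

Subtract both margins: 712 − 2·56 = 600 px.
Subtracting 7 gutters of 22 leaves 446 for 8 columns, so c = 55.75 px.
Span of 7: 7·55.75 + 6·22 = 390.25 + 132 = 522.25 px.

522.25 px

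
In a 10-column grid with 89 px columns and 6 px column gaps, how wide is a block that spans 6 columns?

564 px

6 columns plus 5 column gaps: 534 + 30 = 564 px.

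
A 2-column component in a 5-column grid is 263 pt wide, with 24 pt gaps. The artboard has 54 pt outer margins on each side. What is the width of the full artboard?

Subtracting 1 gap of 24 leaves 239 for 2 columns, so c = 119.5 pt.
Total width: 2·54 + 5·119.5 + 4·24 = 801.5 pt.

801.5 pt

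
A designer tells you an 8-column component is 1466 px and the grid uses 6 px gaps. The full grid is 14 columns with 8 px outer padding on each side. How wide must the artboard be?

Subtracting 7 gaps of 6 leaves 1424 for 8 columns, so c = 178 px.
Artboard = 2·8 + 14·178 + 13·6 = 16 + 2492 + 78 = 2586 px.

2586 px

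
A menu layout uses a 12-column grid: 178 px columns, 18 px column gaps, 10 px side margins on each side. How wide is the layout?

2354 px

Total width: 2·10 + 12·178 + 11·18 = 2354 px.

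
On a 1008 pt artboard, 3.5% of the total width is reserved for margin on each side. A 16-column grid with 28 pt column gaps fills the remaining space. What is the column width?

1008 × (1 − 2·3.5%) = 1008 × 93% = 937.44 pt for the columns.
937.44 − 15·28 = 517.44; ÷16 gives c = 32.34 pt.

32.34 pt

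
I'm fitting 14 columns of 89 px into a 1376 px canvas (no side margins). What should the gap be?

14·89 + 13g = 1376 → 13g = 130 → g = 10 px.

10 px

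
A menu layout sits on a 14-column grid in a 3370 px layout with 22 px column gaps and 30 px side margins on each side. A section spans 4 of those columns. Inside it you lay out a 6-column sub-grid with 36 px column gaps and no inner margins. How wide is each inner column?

125 px

Take off 60 px of margins, leaving 3310 px.
14c + 13·22 = 3310 → 14c = 3024 → c = 216 px.
Span of 4: 4·216 + 3·22 = 864 + 66 = 930 px.
6 columns + 5 column gaps: 6d + 5·36 = 930.
6d = 930 − 180 = 750, so d = 125 px.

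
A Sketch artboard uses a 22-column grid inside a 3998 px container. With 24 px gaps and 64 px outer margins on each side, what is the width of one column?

153 px

Inside the margins: 3998 − 128 = 3870 px.
Subtracting 21 gaps of 24 leaves 3366 for 22 columns, so c = 153 px.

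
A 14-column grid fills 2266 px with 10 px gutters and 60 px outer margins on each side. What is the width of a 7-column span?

1068 px

Subtract both margins: 2266 − 2·60 = 2146 px.
2146 − 13·10 = 2016; ÷14 gives c = 144 px.
7 columns plus 6 gutters: 1008 + 60 = 1068 px.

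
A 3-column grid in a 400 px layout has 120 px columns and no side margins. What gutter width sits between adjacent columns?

3·120 + 2g = 400 → 2g = 40 → g = 20 px.

20 px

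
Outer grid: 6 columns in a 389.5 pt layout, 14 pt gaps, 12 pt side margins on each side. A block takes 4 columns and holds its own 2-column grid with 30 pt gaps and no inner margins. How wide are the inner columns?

104.5 pt

Inside the margins: 389.5 − 24 = 365.5 pt.
6c + 5·14 = 365.5 → 6c = 295.5 → c = 49.25 pt.
Span of 4: 4·49.25 + 3·14 = 197 + 42 = 239 pt.
239 − 1·30 = 209; ÷2 gives d = 104.5 pt.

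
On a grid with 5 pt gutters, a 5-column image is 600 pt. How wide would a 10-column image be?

600 − 4·5 = 580; ÷5 gives c = 116 pt.
10 columns plus 9 gutters: 1160 + 45 = 1205 pt.

1205 pt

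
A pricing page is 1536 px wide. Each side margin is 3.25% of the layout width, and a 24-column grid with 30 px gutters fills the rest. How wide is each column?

31.09 px

Margins: 3.25% × 1536 = 49.92 px each, so content = 1536 − 99.84 = 1436.16 px.
1436.16 − 23·30 = 746.16; ÷24 gives c = 31.09 px.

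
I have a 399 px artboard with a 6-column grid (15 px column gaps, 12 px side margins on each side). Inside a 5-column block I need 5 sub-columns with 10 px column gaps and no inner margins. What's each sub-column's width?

Subtract both margins: 399 − 2·12 = 375 px.
Subtracting 5 column gaps of 15 leaves 300 for 6 columns, so c = 50 px.
Span of 5: 5·50 + 4·15 = 250 + 60 = 310 px.
Subtracting 4 column gaps of 10 leaves 270 for 5 columns, so d = 54 px.

54 px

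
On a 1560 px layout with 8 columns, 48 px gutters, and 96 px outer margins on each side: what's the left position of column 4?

Inside the margins: 1560 − 192 = 1368 px.
1368 − 7·48 = 1032; ÷8 gives c = 129 px.
Column 4 starts at margin + 3·(column + gutter) = 96 + 3·177 = 627 px.

627 px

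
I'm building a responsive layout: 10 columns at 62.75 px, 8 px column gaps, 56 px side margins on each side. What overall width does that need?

811.5 px

Total width: 2·56 + 10·62.75 + 9·8 = 811.5 px.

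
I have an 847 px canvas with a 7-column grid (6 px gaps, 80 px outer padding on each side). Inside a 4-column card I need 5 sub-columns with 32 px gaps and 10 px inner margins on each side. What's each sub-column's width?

Subtract both margins: 847 − 2·80 = 687 px.
Subtracting 6 gaps of 6 leaves 651 for 7 columns, so c = 93 px.
Span of 4: 4·93 + 3·6 = 372 + 18 = 390 px.
Inner content = 390 − 2·10 = 370 px.
5d + 4·32 = 370 → 5d = 242 → d = 48.4 px.

48.4 px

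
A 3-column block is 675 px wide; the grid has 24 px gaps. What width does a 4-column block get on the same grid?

908 px

675 − 2·24 = 627; ÷3 gives c = 209 px.
4 columns plus 3 gaps: 836 + 72 = 908 px.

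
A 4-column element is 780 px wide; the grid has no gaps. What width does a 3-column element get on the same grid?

With no gaps, each column is 780/4 = 195 px.
With no gaps, 3 columns span 3·195 = 585 px.

585 px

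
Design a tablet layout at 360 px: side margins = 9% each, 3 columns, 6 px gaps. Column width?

Margins: 9% × 360 = 32.4 px each, so content = 360 − 64.8 = 295.2 px.
295.2 − 2·6 = 283.2; ÷3 gives c = 94.4 px.

94.4 px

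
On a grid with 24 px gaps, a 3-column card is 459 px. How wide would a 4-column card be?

3c + 2·24 = 459 → 3c = 411 → c = 137 px.
4 columns plus 3 gaps: 548 + 72 = 620 px.

620 px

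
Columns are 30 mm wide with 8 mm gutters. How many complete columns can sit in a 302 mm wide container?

8 columns

k columns need k·30 + (k−1)·8 = k·38 − 8.
k·38 − 8 ≤ 302 → k ≤ 310 / 38 ≈ 8.16, so k = 8.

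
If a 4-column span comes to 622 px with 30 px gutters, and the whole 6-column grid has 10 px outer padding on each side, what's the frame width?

4 columns + 3 gutters: 4c + 3·30 = 622.
4c = 622 − 90 = 532, so c = 133 px.
Adding margins, columns and gutters: 20 + 798 + 150 = 968 px.

968 px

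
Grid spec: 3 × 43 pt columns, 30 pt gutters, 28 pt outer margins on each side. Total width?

Adding margins, columns and gutters: 56 + 129 + 60 = 245 pt.

245 pt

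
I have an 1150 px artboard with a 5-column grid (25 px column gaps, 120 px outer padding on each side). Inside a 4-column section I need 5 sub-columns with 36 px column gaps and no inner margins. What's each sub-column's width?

115.8 px

Inside the margins: 1150 − 240 = 910 px.
5 columns + 4 column gaps: 5c + 4·25 = 910.
5c = 910 − 100 = 810, so c = 162 px.
Span of 4: 4·162 + 3·25 = 648 + 75 = 723 px.
5d + 4·36 = 723 → 5d = 579 → d = 115.8 px.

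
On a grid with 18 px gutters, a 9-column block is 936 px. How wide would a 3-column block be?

300 px

Subtracting 8 gutters of 18 leaves 792 for 9 columns, so c = 88 px.
3-column span = 3·88 + 2·18 = 300 px.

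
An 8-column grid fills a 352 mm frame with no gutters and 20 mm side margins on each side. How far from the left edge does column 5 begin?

Subtract both margins: 352 − 2·20 = 312 mm.
312 / 8 = 39 mm per column.
Before column 5: the margin + 4 columns + 4 gutters.
Offset = 20 + 4·(39 + 0) = 20 + 156 = 176 mm.

176 mm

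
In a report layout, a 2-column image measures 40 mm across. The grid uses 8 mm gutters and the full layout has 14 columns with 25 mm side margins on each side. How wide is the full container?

Subtracting 1 gutter of 8 leaves 32 for 2 columns, so c = 16 mm.
Adding margins, columns and gutters: 50 + 224 + 104 = 378 mm.

378 mm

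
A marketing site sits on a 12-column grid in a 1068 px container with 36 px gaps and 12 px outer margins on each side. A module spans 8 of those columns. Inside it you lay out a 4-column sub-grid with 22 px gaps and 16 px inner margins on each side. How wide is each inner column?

146.5 px

Subtract both margins: 1068 − 2·12 = 1044 px.
Subtracting 11 gaps of 36 leaves 648 for 12 columns, so c = 54 px.
8-column span = 8·54 + 7·36 = 684 px.
Inner content = 684 − 2·16 = 652 px.
4 columns + 3 gaps: 4d + 3·22 = 652.
4d = 652 − 66 = 586, so d = 146.5 px.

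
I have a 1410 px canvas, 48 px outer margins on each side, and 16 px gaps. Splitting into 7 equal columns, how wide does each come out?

Inside the margins: 1410 − 96 = 1314 px.
Subtracting 6 gaps of 16 leaves 1218 for 7 columns, so c = 174 px.

174 px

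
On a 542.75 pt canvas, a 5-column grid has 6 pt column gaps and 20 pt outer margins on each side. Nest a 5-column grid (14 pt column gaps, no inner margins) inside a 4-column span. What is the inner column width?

Inside the margins: 542.75 − 40 = 502.75 pt.
5 columns + 4 column gaps: 5c + 4·6 = 502.75.
5c = 502.75 − 24 = 478.75, so c = 95.75 pt.
4-column span = 4·95.75 + 3·6 = 401 pt.
5 columns + 4 column gaps: 5d + 4·14 = 401.
5d = 401 − 56 = 345, so d = 69 pt.

69 pt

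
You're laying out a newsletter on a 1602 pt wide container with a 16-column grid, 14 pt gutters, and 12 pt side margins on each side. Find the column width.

85.5 pt

Subtract both margins: 1602 − 2·12 = 1578 pt.
1578 − 15·14 = 1368; ÷16 gives c = 85.5 pt.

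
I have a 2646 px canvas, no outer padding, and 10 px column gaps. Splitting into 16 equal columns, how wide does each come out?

16 columns + 15 column gaps: 16c + 15·10 = 2646.
16c = 2646 − 150 = 2496, so c = 156 px.

156 px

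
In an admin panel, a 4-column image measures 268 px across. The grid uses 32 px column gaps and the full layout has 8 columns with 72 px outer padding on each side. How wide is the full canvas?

4c + 3·32 = 268 → 4c = 172 → c = 43 px.
Adding margins, columns and gutters: 144 + 344 + 224 = 712 px.

712 px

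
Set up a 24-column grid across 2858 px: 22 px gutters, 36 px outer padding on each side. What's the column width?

95 px

Content width = 2858 − 2·36 = 2786 px.
2786 − 23·22 = 2280; ÷24 gives c = 95 px.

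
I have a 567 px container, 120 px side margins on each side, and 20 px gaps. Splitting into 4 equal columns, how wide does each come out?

66.75 px

Take off 240 px of margins, leaving 327 px.
Subtracting 3 gaps of 20 leaves 267 for 4 columns, so c = 66.75 px.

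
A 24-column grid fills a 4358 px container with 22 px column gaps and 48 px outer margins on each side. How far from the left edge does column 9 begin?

1476 px

Content = 4358 − 2·48 = 4262 px.
Subtracting 23 column gaps of 22 leaves 3756 for 24 columns, so c = 156.5 px.
Column 9 starts at margin + 8·(column + gutter) = 48 + 8·178.5 = 1476 px.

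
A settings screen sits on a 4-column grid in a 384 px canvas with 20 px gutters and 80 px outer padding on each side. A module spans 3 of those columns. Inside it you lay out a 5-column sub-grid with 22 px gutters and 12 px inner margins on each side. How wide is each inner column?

10.2 px

Take off 160 px of margins, leaving 224 px.
224 − 3·20 = 164; ÷4 gives c = 41 px.
3-column span = 3·41 + 2·20 = 163 px.
Inner content = 163 − 2·12 = 139 px.
5d + 4·22 = 139 → 5d = 51 → d = 10.2 px.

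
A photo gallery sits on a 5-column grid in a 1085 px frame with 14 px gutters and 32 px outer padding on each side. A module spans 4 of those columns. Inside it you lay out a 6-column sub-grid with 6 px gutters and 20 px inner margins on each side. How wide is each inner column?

Outer content = 1085 − 2·32 = 1021 px.
5c + 4·14 = 1021 → 5c = 965 → c = 193 px.
4 columns plus 3 gutters: 772 + 42 = 814 px.
Inner content = 814 − 2·20 = 774 px.
6d + 5·6 = 774 → 6d = 744 → d = 124 px.

124 px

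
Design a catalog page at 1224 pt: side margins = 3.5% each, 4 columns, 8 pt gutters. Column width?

Margins: 3.5% × 1224 = 42.84 pt each, so content = 1224 − 85.68 = 1138.32 pt.
1138.32 − 3·8 = 1114.32; ÷4 gives c = 278.58 pt.

278.58 pt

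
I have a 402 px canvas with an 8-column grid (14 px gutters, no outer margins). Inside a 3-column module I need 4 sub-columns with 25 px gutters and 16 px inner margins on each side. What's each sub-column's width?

8.75 px

402 − 7·14 = 304; ÷8 gives c = 38 px.
Span of 3: 3·38 + 2·14 = 114 + 28 = 142 px.
Inner content = 142 − 2·16 = 110 px.
4d + 3·25 = 110 → 4d = 35 → d = 8.75 px.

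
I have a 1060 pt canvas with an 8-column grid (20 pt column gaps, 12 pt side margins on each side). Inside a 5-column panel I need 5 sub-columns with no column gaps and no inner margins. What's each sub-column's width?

Inside the margins: 1060 − 24 = 1036 pt.
Subtracting 7 column gaps of 20 leaves 896 for 8 columns, so c = 112 pt.
Span of 5: 5·112 + 4·20 = 560 + 80 = 640 pt.
With no column gaps, each column is 640/5 = 128 pt.

128 pt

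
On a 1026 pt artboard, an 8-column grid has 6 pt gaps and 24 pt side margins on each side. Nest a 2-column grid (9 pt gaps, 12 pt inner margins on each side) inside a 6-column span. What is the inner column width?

349.5 pt

Subtract both margins: 1026 − 2·24 = 978 pt.
8c + 7·6 = 978 → 8c = 936 → c = 117 pt.
6 columns plus 5 gaps: 702 + 30 = 732 pt.
Inner content = 732 − 2·12 = 708 pt.
708 − 1·9 = 699; ÷2 gives d = 349.5 pt.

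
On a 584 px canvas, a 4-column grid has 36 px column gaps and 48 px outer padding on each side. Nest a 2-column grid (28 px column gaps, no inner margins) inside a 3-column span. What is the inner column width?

164.5 px

Inside the margins: 584 − 96 = 488 px.
Subtracting 3 column gaps of 36 leaves 380 for 4 columns, so c = 95 px.
3 columns plus 2 column gaps: 285 + 72 = 357 px.
Subtracting 1 column gap of 28 leaves 329 for 2 columns, so d = 164.5 px.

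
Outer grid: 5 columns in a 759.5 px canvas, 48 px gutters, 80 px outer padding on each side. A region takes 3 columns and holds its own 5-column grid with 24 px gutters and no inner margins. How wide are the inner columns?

Subtract both margins: 759.5 − 2·80 = 599.5 px.
Subtracting 4 gutters of 48 leaves 407.5 for 5 columns, so c = 81.5 px.
3-column span = 3·81.5 + 2·48 = 340.5 px.
5 columns + 4 gutters: 5d + 4·24 = 340.5.
5d = 340.5 − 96 = 244.5, so d = 48.9 px.

48.9 px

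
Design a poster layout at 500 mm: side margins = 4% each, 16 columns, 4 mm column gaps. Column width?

25 mm

Each margin = 4% of 500 = 20 mm; content = 500 − 2·20 = 460 mm.
16 columns + 15 column gaps: 16c + 15·4 = 460.
16c = 460 − 60 = 400, so c = 25 mm.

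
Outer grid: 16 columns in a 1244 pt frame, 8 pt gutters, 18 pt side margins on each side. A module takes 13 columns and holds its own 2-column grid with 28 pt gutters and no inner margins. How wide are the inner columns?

Subtract both margins: 1244 − 2·18 = 1208 pt.
Subtracting 15 gutters of 8 leaves 1088 for 16 columns, so c = 68 pt.
13 columns plus 12 gutters: 884 + 96 = 980 pt.
2 columns + 1 gutter: 2d + 1·28 = 980.
2d = 980 − 28 = 952, so d = 476 pt.

476 pt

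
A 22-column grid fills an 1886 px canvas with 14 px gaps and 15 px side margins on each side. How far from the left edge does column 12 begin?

950 px

Subtract both margins: 1886 − 2·15 = 1856 px.
Subtracting 21 gaps of 14 leaves 1562 for 22 columns, so c = 71 px.
Column 12 starts at margin + 11·(column + gutter) = 15 + 11·85 = 950 px.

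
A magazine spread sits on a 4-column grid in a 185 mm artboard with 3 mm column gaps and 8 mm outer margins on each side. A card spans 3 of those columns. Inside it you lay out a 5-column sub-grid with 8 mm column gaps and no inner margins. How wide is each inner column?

18.8 mm

Subtract both margins: 185 − 2·8 = 169 mm.
Subtracting 3 column gaps of 3 leaves 160 for 4 columns, so c = 40 mm.
3 columns plus 2 column gaps: 120 + 6 = 126 mm.
5d + 4·8 = 126 → 5d = 94 → d = 18.8 mm.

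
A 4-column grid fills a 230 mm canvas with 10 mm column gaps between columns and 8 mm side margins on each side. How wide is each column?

46 mm

Content width = 230 − 2·8 = 214 mm.
4c + 3·10 = 214 → 4c = 184 → c = 46 mm.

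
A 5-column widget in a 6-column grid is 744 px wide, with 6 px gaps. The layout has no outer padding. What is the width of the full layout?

5 columns + 4 gaps: 5c + 4·6 = 744.
5c = 744 − 24 = 720, so c = 144 px.
Total width: 6·144 + 5·6 = 894 px.

894 px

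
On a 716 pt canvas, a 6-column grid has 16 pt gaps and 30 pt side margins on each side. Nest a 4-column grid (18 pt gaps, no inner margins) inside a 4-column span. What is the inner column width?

Inside the margins: 716 − 60 = 656 pt.
656 − 5·16 = 576; ÷6 gives c = 96 pt.
Span of 4: 4·96 + 3·16 = 384 + 48 = 432 pt.
4 columns + 3 gaps: 4d + 3·18 = 432.
4d = 432 − 54 = 378, so d = 94.5 pt.

94.5 pt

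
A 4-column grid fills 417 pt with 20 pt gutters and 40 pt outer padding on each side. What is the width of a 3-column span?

247.75 pt

Inside the margins: 417 − 80 = 337 pt.
4 columns + 3 gutters: 4c + 3·20 = 337.
4c = 337 − 60 = 277, so c = 69.25 pt.
3 columns plus 2 gutters: 207.75 + 40 = 247.75 pt.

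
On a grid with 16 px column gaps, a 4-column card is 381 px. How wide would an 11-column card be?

4 columns + 3 column gaps: 4c + 3·16 = 381.
4c = 381 − 48 = 333, so c = 83.25 px.
Span of 11: 11·83.25 + 10·16 = 915.75 + 160 = 1075.75 px.

1075.75 px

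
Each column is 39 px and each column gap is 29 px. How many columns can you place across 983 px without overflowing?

14 columns

14 columns: 14·39 + 13·29 = 923 px ≤ 983.
15 columns: 991 px > 983. So 14.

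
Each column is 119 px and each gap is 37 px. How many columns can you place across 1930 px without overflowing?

Each extra column adds 119 + 37 = 156 px.
(1930 + 37) / 156 = 12.61, so 12 columns fit.

12 columns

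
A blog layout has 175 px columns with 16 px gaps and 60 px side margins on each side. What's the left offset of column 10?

Column 10 starts at margin + 9·(column + gutter) = 60 + 9·191 = 1779 px.

1779 px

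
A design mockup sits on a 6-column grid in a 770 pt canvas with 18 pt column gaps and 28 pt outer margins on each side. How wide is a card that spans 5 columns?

Content width = 770 − 2·28 = 714 pt.
6 columns + 5 column gaps: 6c + 5·18 = 714.
6c = 714 − 90 = 624, so c = 104 pt.
5 columns plus 4 column gaps: 520 + 72 = 592 pt.

592 pt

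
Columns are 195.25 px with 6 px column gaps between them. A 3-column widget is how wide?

597.75 px

3-column span = 3·195.25 + 2·6 = 597.75 px.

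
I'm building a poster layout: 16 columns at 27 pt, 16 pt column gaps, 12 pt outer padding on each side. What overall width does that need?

Adding margins, columns and gutters: 24 + 432 + 240 = 696 pt.

696 pt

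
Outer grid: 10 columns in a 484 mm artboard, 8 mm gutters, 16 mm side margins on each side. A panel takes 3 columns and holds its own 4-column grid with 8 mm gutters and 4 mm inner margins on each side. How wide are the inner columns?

24.5 mm

Inside the margins: 484 − 32 = 452 mm.
Subtracting 9 gutters of 8 leaves 380 for 10 columns, so c = 38 mm.
Span of 3: 3·38 + 2·8 = 114 + 16 = 130 mm.
Inner content = 130 − 2·4 = 122 mm.
122 − 3·8 = 98; ÷4 gives d = 24.5 mm.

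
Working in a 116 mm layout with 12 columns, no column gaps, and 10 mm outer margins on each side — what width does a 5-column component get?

40 mm

Subtract both margins: 116 − 2·10 = 96 mm.
With no column gaps, each column is 96/12 = 8 mm.
With no column gaps, 5 columns span 5·8 = 40 mm.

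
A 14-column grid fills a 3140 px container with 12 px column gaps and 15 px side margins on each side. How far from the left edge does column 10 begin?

Inside the margins: 3140 − 30 = 3110 px.
3110 − 13·12 = 2954; ÷14 gives c = 211 px.
Each column+gutter stride is 223 px; 9 of them past the 15 px margin is 15 + 2007 = 2022 px.

2022 px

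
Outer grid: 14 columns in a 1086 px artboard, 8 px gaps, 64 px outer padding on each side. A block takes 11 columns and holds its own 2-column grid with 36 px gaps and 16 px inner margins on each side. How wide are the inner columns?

Subtract both margins: 1086 − 2·64 = 958 px.
14 columns + 13 gaps: 14c + 13·8 = 958.
14c = 958 − 104 = 854, so c = 61 px.
11 columns plus 10 gaps: 671 + 80 = 751 px.
Inner content = 751 − 2·16 = 719 px.
Subtracting 1 gap of 36 leaves 683 for 2 columns, so d = 341.5 px.

341.5 px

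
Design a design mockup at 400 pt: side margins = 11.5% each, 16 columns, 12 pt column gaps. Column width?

8 pt

Each margin = 11.5% of 400 = 46 pt; content = 400 − 2·46 = 308 pt.
16 columns + 15 column gaps: 16c + 15·12 = 308.
16c = 308 − 180 = 128, so c = 8 pt.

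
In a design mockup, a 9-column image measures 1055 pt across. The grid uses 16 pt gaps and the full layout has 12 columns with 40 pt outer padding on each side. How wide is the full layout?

1055 − 8·16 = 927; ÷9 gives c = 103 pt.
Adding margins, columns and gutters: 80 + 1236 + 176 = 1492 pt.

1492 pt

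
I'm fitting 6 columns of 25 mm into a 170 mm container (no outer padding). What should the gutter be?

Columns use 150 mm, leaving 20 mm across 5 gutters = 4 mm each.

4 mm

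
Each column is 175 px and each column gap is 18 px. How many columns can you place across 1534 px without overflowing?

8 columns

k columns need k·175 + (k−1)·18 = k·193 − 18.
k·193 − 18 ≤ 1534 → k ≤ 1552 / 193 ≈ 8.04, so k = 8.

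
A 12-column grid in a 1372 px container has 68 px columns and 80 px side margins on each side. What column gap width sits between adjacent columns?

36 px

Content width = 1372 − 2·80 = 1212 px.
Columns use 816 px, leaving 396 px across 11 column gaps = 36 px each.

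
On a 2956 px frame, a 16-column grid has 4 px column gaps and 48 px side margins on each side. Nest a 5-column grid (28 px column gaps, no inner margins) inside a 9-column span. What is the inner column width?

299 px

Subtract both margins: 2956 − 2·48 = 2860 px.
16c + 15·4 = 2860 → 16c = 2800 → c = 175 px.
9-column span = 9·175 + 8·4 = 1607 px.
Subtracting 4 column gaps of 28 leaves 1495 for 5 columns, so d = 299 px.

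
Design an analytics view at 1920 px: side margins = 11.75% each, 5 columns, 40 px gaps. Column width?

261.76 px

Margins: 11.75% × 1920 = 225.6 px each, so content = 1920 − 451.2 = 1468.8 px.
5 columns + 4 gaps: 5c + 4·40 = 1468.8.
5c = 1468.8 − 160 = 1308.8, so c = 261.76 px.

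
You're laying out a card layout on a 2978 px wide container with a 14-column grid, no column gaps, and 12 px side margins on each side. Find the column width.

Inside the margins: 2978 − 24 = 2954 px.
2954 / 14 = 211 px per column.

211 px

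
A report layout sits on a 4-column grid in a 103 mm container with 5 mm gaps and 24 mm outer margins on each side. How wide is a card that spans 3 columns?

40 mm

Subtract both margins: 103 − 2·24 = 55 mm.
55 − 3·5 = 40; ÷4 gives c = 10 mm.
Span of 3: 3·10 + 2·5 = 30 + 10 = 40 mm.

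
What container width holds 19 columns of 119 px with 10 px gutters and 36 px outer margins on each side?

Total width: 2·36 + 19·119 + 18·10 = 2513 px.

2513 px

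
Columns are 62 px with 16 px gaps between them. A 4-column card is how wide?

296 px

Span of 4: 4·62 + 3·16 = 248 + 48 = 296 px.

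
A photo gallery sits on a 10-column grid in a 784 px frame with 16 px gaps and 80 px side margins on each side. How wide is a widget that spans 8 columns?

Subtract both margins: 784 − 2·80 = 624 px.
10c + 9·16 = 624 → 10c = 480 → c = 48 px.
8 columns plus 7 gaps: 384 + 112 = 496 px.

496 px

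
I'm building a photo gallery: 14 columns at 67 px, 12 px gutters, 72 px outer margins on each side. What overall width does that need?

1238 px

Container = 2·72 + 14·67 + 13·12 = 144 + 938 + 156 = 1238 px.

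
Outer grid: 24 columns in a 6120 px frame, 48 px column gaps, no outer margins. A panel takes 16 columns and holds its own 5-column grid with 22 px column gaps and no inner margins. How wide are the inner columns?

24c + 23·48 = 6120 → 24c = 5016 → c = 209 px.
16-column span = 16·209 + 15·48 = 4064 px.
5 columns + 4 column gaps: 5d + 4·22 = 4064.
5d = 4064 − 88 = 3976, so d = 795.2 px.

795.2 px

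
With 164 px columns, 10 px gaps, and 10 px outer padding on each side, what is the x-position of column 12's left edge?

Each column+gutter stride is 174 px; 11 of them past the 10 px margin is 10 + 1914 = 1924 px.

1924 px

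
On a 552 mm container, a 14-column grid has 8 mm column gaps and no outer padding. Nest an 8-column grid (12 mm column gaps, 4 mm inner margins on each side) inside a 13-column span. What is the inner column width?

52.5 mm

552 − 13·8 = 448; ÷14 gives c = 32 mm.
13 columns plus 12 column gaps: 416 + 96 = 512 mm.
Inner content = 512 − 2·4 = 504 mm.
504 − 7·12 = 420; ÷8 gives d = 52.5 mm.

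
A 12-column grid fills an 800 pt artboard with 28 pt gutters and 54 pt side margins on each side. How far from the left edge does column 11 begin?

Subtract both margins: 800 − 2·54 = 692 pt.
692 − 11·28 = 384; ÷12 gives c = 32 pt.
Column 11 starts at margin + 10·(column + gutter) = 54 + 10·60 = 654 pt.

654 pt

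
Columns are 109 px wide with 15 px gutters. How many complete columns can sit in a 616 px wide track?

Each extra column adds 109 + 15 = 124 px.
(616 + 15) / 124 = 5.09, so 5 columns fit.

5 columns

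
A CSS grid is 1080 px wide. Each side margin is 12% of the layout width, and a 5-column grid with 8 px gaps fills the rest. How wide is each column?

Margins: 12% × 1080 = 129.6 px each, so content = 1080 − 259.2 = 820.8 px.
5c + 4·8 = 820.8 → 5c = 788.8 → c = 157.76 px.

157.76 px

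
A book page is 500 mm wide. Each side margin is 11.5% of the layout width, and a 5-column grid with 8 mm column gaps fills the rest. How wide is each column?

70.6 mm

Each margin = 11.5% of 500 = 57.5 mm; content = 500 − 2·57.5 = 385 mm.
5c + 4·8 = 385 → 5c = 353 → c = 70.6 mm.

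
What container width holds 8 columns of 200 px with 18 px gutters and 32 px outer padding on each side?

Total width: 2·32 + 8·200 + 7·18 = 1790 px.

1790 px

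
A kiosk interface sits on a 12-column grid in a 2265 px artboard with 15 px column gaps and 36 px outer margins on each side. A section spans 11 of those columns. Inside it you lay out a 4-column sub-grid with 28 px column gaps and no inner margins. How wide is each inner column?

Take off 72 px of margins, leaving 2193 px.
12 columns + 11 column gaps: 12c + 11·15 = 2193.
12c = 2193 − 165 = 2028, so c = 169 px.
11 columns plus 10 column gaps: 1859 + 150 = 2009 px.
4 columns + 3 column gaps: 4d + 3·28 = 2009.
4d = 2009 − 84 = 1925, so d = 481.25 px.

481.25 px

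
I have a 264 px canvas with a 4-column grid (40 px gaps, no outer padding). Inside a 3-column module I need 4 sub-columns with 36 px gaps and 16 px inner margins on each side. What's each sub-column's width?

264 − 3·40 = 144; ÷4 gives c = 36 px.
3 columns plus 2 gaps: 108 + 80 = 188 px.
Inner content = 188 − 2·16 = 156 px.
156 − 3·36 = 48; ÷4 gives d = 12 px.

12 px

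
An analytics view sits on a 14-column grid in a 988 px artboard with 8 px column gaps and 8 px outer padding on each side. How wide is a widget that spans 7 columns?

482 px

Content width = 988 − 2·8 = 972 px.
14 columns + 13 column gaps: 14c + 13·8 = 972.
14c = 972 − 104 = 868, so c = 62 px.
Span of 7: 7·62 + 6·8 = 434 + 48 = 482 px.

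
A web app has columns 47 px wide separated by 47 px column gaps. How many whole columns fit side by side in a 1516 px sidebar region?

k columns need k·47 + (k−1)·47 = k·94 − 47.
k·94 − 47 ≤ 1516 → k ≤ 1563 / 94 ≈ 16.63, so k = 16.

16 columns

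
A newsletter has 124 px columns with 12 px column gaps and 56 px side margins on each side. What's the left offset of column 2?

192 px

Column 2 starts at margin + 1·(column + gutter) = 56 + 1·136 = 192 px.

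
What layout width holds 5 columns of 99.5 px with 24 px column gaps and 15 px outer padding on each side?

Layout = 2·15 + 5·99.5 + 4·24 = 30 + 497.5 + 96 = 623.5 px.

623.5 px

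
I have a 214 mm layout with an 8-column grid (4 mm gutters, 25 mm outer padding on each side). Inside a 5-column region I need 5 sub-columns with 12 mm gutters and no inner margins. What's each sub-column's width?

10.6 mm

Take off 50 mm of margins, leaving 164 mm.
8c + 7·4 = 164 → 8c = 136 → c = 17 mm.
5-column span = 5·17 + 4·4 = 101 mm.
5 columns + 4 gutters: 5d + 4·12 = 101.
5d = 101 − 48 = 53, so d = 10.6 mm.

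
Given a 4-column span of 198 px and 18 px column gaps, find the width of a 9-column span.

4c + 3·18 = 198 → 4c = 144 → c = 36 px.
Span of 9: 9·36 + 8·18 = 324 + 144 = 468 px.

468 px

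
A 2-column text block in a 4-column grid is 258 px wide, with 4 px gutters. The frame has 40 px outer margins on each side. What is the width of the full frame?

258 − 1·4 = 254; ÷2 gives c = 127 px.
Total width: 2·40 + 4·127 + 3·4 = 600 px.

600 px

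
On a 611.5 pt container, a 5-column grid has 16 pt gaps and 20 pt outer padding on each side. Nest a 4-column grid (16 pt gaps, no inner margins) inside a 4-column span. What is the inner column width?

Inside the margins: 611.5 − 40 = 571.5 pt.
Subtracting 4 gaps of 16 leaves 507.5 for 5 columns, so c = 101.5 pt.
Span of 4: 4·101.5 + 3·16 = 406 + 48 = 454 pt.
4d + 3·16 = 454 → 4d = 406 → d = 101.5 pt.

101.5 pt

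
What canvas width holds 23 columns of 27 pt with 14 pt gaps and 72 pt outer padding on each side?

1073 pt

Canvas = 2·72 + 23·27 + 22·14 = 144 + 621 + 308 = 1073 pt.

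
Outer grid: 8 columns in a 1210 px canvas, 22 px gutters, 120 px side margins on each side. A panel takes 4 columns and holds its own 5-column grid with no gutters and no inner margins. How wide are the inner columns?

Subtract both margins: 1210 − 2·120 = 970 px.
8 columns + 7 gutters: 8c + 7·22 = 970.
8c = 970 − 154 = 816, so c = 102 px.
4 columns plus 3 gutters: 408 + 66 = 474 px.
474 / 5 = 94.8 px per column.

94.8 px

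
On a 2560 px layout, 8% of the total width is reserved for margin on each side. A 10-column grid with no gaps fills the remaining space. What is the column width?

215.04 px

Each margin = 8% of 2560 = 204.8 px; content = 2560 − 2·204.8 = 2150.4 px.
2150.4 / 10 = 215.04 px per column.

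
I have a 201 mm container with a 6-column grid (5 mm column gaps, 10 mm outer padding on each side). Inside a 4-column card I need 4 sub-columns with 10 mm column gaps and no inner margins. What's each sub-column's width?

Subtract both margins: 201 − 2·10 = 181 mm.
6c + 5·5 = 181 → 6c = 156 → c = 26 mm.
4-column span = 4·26 + 3·5 = 119 mm.
119 − 3·10 = 89; ÷4 gives d = 22.25 mm.

22.25 mm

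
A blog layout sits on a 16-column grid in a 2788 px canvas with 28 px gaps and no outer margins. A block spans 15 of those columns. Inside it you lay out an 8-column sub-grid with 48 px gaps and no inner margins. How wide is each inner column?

2788 − 15·28 = 2368; ÷16 gives c = 148 px.
15 columns plus 14 gaps: 2220 + 392 = 2612 px.
8 columns + 7 gaps: 8d + 7·48 = 2612.
8d = 2612 − 336 = 2276, so d = 284.5 px.

284.5 px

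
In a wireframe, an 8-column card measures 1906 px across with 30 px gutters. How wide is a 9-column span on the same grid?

2148 px

Subtracting 7 gutters of 30 leaves 1696 for 8 columns, so c = 212 px.
9-column span = 9·212 + 8·30 = 2148 px.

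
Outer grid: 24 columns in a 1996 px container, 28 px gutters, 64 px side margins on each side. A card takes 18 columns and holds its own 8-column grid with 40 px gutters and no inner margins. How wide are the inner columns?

Outer content = 1996 − 2·64 = 1868 px.
1868 − 23·28 = 1224; ÷24 gives c = 51 px.
18 columns plus 17 gutters: 918 + 476 = 1394 px.
8 columns + 7 gutters: 8d + 7·40 = 1394.
8d = 1394 − 280 = 1114, so d = 139.25 px.

139.25 px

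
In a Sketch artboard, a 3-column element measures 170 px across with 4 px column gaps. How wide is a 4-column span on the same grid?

228 px

3c + 2·4 = 170 → 3c = 162 → c = 54 px.
Span of 4: 4·54 + 3·4 = 216 + 12 = 228 px.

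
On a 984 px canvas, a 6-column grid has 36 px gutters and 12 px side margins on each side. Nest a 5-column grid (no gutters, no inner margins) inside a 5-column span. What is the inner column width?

158.8 px

Subtract both margins: 984 − 2·12 = 960 px.
960 − 5·36 = 780; ÷6 gives c = 130 px.
Span of 5: 5·130 + 4·36 = 650 + 144 = 794 px.
With no gutters, each column is 794/5 = 158.8 px.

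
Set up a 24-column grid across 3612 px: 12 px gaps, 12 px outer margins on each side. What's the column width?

Inside the margins: 3612 − 24 = 3588 px.
Subtracting 23 gaps of 12 leaves 3312 for 24 columns, so c = 138 px.

138 px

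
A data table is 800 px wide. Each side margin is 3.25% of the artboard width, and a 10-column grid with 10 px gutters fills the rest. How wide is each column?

65.8 px

Margins: 3.25% × 800 = 26 px each, so content = 800 − 52 = 748 px.
10c + 9·10 = 748 → 10c = 658 → c = 65.8 px.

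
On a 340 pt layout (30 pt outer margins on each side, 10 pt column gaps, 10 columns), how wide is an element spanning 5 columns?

135 pt

Inside the margins: 340 − 60 = 280 pt.
10 columns + 9 column gaps: 10c + 9·10 = 280.
10c = 280 − 90 = 190, so c = 19 pt.
5 columns plus 4 column gaps: 95 + 40 = 135 pt.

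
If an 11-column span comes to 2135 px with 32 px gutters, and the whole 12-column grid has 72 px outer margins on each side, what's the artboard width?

11c + 10·32 = 2135 → 11c = 1815 → c = 165 px.
Adding margins, columns and gutters: 144 + 1980 + 352 = 2476 px.

2476 px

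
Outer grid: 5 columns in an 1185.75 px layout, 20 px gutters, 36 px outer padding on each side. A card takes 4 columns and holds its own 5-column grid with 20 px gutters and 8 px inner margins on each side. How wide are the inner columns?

Subtract both margins: 1185.75 − 2·36 = 1113.75 px.
Subtracting 4 gutters of 20 leaves 1033.75 for 5 columns, so c = 206.75 px.
Span of 4: 4·206.75 + 3·20 = 827 + 60 = 887 px.
Inner content = 887 − 2·8 = 871 px.
5d + 4·20 = 871 → 5d = 791 → d = 158.2 px.

158.2 px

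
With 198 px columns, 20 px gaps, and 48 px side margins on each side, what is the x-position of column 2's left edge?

266 px

Column 2 starts at margin + 1·(column + gutter) = 48 + 1·218 = 266 px.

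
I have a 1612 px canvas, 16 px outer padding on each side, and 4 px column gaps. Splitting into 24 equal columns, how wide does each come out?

62 px

Content width = 1612 − 2·16 = 1580 px.
24 columns + 23 column gaps: 24c + 23·4 = 1580.
24c = 1580 − 92 = 1488, so c = 62 px.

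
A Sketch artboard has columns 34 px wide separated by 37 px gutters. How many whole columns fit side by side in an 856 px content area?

12 columns

k columns need k·34 + (k−1)·37 = k·71 − 37.
k·71 − 37 ≤ 856 → k ≤ 893 / 71 ≈ 12.58, so k = 12.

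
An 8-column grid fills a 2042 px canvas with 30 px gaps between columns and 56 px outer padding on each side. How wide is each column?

215 px

Take off 112 px of margins, leaving 1930 px.
8 columns + 7 gaps: 8c + 7·30 = 1930.
8c = 1930 − 210 = 1720, so c = 215 px.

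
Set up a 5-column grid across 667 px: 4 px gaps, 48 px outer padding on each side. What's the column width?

Subtract both margins: 667 − 2·48 = 571 px.
Subtracting 4 gaps of 4 leaves 555 for 5 columns, so c = 111 px.

111 px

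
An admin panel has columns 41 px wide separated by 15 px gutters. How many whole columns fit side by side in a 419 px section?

7 columns

Each extra column adds 41 + 15 = 56 px.
(419 + 15) / 56 = 7.75, so 7 columns fit.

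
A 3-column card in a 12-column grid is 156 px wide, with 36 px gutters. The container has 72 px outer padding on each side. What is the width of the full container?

156 − 2·36 = 84; ÷3 gives c = 28 px.
Adding margins, columns and gutters: 144 + 336 + 396 = 876 px.

876 px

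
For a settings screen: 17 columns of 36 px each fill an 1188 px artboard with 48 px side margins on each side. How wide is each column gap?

30 px

Content width = 1188 − 2·48 = 1092 px.
Columns use 612 px, leaving 480 px across 16 column gaps = 30 px each.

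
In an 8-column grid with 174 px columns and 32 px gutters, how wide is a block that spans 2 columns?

380 px

2-column span = 2·174 + 1·32 = 380 px.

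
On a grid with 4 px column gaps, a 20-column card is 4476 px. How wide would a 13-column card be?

2908 px

Subtracting 19 column gaps of 4 leaves 4400 for 20 columns, so c = 220 px.
Span of 13: 13·220 + 12·4 = 2860 + 48 = 2908 px.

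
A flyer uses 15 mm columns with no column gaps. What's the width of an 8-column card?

120 mm

With no column gaps, 8 columns span 8·15 = 120 mm.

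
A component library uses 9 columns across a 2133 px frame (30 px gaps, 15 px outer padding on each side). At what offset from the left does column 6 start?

Inside the margins: 2133 − 30 = 2103 px.
9 columns + 8 gaps: 9c + 8·30 = 2103.
9c = 2103 − 240 = 1863, so c = 207 px.
Each column+gutter stride is 237 px; 5 of them past the 15 px margin is 15 + 1185 = 1200 px.

1200 px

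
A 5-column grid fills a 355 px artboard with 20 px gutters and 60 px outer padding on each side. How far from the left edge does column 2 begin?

Subtract both margins: 355 − 2·60 = 235 px.
5c + 4·20 = 235 → 5c = 155 → c = 31 px.
Column 2 starts at margin + 1·(column + gutter) = 60 + 1·51 = 111 px.

111 px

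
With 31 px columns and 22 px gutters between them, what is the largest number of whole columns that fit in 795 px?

15 columns

15 columns: 15·31 + 14·22 = 773 px ≤ 795.
16 columns: 826 px > 795. So 15.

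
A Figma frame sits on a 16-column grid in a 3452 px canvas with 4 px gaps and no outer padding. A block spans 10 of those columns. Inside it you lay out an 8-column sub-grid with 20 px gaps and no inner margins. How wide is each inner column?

252 px

3452 − 15·4 = 3392; ÷16 gives c = 212 px.
10 columns plus 9 gaps: 2120 + 36 = 2156 px.
2156 − 7·20 = 2016; ÷8 gives d = 252 px.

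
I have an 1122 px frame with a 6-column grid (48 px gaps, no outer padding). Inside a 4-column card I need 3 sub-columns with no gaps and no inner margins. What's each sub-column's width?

1122 − 5·48 = 882; ÷6 gives c = 147 px.
4-column span = 4·147 + 3·48 = 732 px.
732 / 3 = 244 px per column.

244 px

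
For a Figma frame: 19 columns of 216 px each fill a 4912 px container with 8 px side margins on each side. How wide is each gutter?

Content width = 4912 − 2·8 = 4896 px.
Columns use 4104 px, leaving 792 px across 18 gutters = 44 px each.

44 px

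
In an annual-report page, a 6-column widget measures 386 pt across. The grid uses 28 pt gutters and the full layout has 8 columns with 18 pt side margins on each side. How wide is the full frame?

386 − 5·28 = 246; ÷6 gives c = 41 pt.
Total width: 2·18 + 8·41 + 7·28 = 560 pt.

560 pt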